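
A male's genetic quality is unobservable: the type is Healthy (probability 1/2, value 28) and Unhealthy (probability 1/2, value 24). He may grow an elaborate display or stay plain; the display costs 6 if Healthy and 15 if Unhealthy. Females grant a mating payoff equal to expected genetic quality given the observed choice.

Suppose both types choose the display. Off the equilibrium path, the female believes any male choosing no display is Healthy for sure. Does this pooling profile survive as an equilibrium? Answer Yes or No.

No

On path, the female holds the prior and pays 1/2·28 + 1/2·24 = 26. Off path (no display), believing Healthy, it pays 28.
Healthy: the display nets 26 − 6 = 20; no display nets 28. Healthy would deviate.
Unhealthy: the display nets 26 − 15 = 11; no display nets 28. Unhealthy would deviate.
A type deviates, so pooling fails.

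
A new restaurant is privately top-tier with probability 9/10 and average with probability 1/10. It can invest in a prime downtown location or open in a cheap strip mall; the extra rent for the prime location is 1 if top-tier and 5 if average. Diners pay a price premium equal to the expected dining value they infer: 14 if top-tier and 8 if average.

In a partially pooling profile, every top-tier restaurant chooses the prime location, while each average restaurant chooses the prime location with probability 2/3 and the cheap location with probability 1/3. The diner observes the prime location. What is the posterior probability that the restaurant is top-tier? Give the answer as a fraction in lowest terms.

P(the prime location) = (9/10)·1 + (1/10)·(2/3) = 29/30.
By Bayes' rule, P(top-tier | the prime location) = (9/10) / (29/30) = 27/29.

27/29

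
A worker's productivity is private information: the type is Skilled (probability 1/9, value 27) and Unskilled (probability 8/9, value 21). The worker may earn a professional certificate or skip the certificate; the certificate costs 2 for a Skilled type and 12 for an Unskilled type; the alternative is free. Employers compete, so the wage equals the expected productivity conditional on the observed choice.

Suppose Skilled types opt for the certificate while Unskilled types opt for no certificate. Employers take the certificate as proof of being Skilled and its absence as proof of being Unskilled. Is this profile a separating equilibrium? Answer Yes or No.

Yes

Under these beliefs, the certificate earns wage 27 and no certificate earns wage 21.
Skilled: the certificate nets 27 − 2 = 25; no certificate nets 21. Skilled prefers the certificate.
Unskilled: the certificate nets 27 − 12 = 15; no certificate nets 21. Unskilled prefers no certificate.
Neither type deviates, so the separating profile is an equilibrium.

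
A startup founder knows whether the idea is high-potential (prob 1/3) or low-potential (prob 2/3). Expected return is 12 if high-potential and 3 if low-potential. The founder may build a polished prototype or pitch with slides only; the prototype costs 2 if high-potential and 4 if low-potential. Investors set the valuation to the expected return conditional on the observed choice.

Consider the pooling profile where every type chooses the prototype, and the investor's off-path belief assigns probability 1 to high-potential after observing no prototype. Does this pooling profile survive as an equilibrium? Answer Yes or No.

On path, the investor holds the prior and pays 1/3·12 + 2/3·3 = 6. Off path (no prototype), believing high-potential, it pays 12.
high-potential: the prototype nets 6 − 2 = 4; no prototype nets 12. high-potential would deviate.
low-potential: the prototype nets 6 − 4 = 2; no prototype nets 12. low-potential would deviate.
A type deviates, so pooling fails.

No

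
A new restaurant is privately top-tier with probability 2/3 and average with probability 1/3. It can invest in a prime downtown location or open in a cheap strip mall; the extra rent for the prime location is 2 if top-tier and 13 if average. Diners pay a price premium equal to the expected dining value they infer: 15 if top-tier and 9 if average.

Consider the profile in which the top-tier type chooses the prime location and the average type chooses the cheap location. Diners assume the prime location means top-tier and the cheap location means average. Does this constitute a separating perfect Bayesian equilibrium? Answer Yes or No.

Yes

Under these beliefs, the prime location earns price premium 15 and the cheap location earns price premium 9.
top-tier: the prime location nets 15 − 2 = 13; the cheap location nets 9. top-tier prefers the prime location.
average: the prime location nets 15 − 13 = 2; the cheap location nets 9. average prefers the cheap location.
Neither type deviates, so the separating profile is an equilibrium.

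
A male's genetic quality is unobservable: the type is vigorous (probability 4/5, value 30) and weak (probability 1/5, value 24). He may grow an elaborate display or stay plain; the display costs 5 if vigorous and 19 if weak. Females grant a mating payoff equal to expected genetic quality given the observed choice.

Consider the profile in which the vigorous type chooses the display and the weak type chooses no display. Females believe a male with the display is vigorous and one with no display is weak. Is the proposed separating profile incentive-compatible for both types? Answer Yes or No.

Under these beliefs, the display earns mating payoff 30 and no display earns mating payoff 24.
vigorous: the display nets 30 − 5 = 25; no display nets 24. vigorous prefers the display.
weak: the display nets 30 − 19 = 11; no display nets 24. weak prefers no display.
Neither type deviates, so the separating profile is an equilibrium.

Yes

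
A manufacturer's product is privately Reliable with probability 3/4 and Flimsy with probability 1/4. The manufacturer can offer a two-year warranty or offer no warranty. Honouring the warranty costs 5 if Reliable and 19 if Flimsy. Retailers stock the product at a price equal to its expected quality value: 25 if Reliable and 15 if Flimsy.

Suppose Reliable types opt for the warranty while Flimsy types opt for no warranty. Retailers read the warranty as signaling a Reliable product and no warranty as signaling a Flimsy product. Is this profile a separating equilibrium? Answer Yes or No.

Yes

Under these beliefs, the warranty earns price 25 and no warranty earns price 15.
Reliable: the warranty nets 25 − 5 = 20; no warranty nets 15. Reliable prefers the warranty.
Flimsy: the warranty nets 25 − 19 = 6; no warranty nets 15. Flimsy prefers no warranty.
Neither type deviates, so the separating profile is an equilibrium.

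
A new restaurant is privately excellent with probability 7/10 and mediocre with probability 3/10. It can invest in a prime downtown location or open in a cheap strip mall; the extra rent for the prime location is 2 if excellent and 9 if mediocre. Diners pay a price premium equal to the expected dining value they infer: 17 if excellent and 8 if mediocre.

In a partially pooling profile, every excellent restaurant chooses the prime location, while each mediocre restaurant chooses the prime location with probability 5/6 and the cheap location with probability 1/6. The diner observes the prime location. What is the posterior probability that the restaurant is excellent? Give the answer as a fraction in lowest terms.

P(the prime location) = (7/10)·1 + (3/10)·(5/6) = 19/20.
By Bayes' rule, P(excellent | the prime location) = (7/10) / (19/20) = 14/19.

14/19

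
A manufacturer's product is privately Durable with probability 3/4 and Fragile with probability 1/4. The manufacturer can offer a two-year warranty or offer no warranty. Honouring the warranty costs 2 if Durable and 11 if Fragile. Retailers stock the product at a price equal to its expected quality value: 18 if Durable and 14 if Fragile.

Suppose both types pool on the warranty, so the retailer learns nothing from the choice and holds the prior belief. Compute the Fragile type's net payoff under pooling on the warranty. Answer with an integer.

Pooled price = 3/4·18 + 1/4·14 = 17.
Fragile pays cost 11 for the warranty, so net payoff = 17 − 11 = 6.

6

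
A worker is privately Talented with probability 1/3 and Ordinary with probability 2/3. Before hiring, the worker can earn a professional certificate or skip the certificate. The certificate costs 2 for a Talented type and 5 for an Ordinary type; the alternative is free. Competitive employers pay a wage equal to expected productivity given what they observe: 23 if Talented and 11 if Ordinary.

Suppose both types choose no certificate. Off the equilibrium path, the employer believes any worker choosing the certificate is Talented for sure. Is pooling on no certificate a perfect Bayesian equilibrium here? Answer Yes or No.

No

On path, the employer holds the prior and pays 1/3·23 + 2/3·11 = 15. Off path (the certificate), believing Talented, it pays 23.
Talented: no certificate nets 15; the certificate nets 23 − 2 = 21. Talented would deviate.
Ordinary: no certificate nets 15; the certificate nets 23 − 5 = 18. Ordinary would deviate.
A type deviates, so pooling fails.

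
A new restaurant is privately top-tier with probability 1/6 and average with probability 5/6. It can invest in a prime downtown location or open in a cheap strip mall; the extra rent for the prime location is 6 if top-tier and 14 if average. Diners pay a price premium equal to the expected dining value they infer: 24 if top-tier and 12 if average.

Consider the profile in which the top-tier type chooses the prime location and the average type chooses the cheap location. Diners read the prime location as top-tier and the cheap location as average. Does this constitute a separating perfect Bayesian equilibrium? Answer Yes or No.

Under these beliefs, the prime location earns price premium 24 and the cheap location earns price premium 12.
top-tier: the prime location nets 24 − 6 = 18; the cheap location nets 12. top-tier prefers the prime location.
average: the prime location nets 24 − 14 = 10; the cheap location nets 12. average prefers the cheap location.
Neither type deviates, so the separating profile is an equilibrium.

Yes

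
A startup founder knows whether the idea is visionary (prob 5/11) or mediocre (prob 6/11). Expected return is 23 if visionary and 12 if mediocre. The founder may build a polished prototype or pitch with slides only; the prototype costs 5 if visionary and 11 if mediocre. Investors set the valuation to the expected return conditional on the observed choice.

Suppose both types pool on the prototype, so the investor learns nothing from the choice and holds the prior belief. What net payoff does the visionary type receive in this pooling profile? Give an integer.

12

Pooled valuation = 5/11·23 + 6/11·12 = 17.
visionary pays cost 5 for the prototype, so net payoff = 17 − 5 = 12.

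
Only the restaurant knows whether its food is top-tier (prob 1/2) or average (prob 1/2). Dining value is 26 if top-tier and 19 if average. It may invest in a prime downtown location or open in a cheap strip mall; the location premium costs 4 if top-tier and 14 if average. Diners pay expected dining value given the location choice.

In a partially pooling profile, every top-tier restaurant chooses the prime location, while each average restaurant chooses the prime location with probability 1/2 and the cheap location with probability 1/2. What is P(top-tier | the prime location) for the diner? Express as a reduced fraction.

P(the prime location) = (1/2)·1 + (1/2)·(1/2) = 3/4.
By Bayes' rule, P(top-tier | the prime location) = (1/2) / (3/4) = 2/3.

2/3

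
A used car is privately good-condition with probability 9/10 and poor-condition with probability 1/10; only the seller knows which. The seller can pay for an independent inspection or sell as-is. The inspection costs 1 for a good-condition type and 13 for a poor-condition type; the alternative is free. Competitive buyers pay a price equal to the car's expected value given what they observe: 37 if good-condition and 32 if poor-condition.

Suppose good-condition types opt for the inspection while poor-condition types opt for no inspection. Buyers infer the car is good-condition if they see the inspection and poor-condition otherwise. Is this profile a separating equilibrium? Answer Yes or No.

Under these beliefs, the inspection earns price 37 and no inspection earns price 32.
good-condition: the inspection nets 37 − 1 = 36; no inspection nets 32. good-condition prefers the inspection.
poor-condition: the inspection nets 37 − 13 = 24; no inspection nets 32. poor-condition prefers no inspection.
Neither type deviates, so the separating profile is an equilibrium.

Yes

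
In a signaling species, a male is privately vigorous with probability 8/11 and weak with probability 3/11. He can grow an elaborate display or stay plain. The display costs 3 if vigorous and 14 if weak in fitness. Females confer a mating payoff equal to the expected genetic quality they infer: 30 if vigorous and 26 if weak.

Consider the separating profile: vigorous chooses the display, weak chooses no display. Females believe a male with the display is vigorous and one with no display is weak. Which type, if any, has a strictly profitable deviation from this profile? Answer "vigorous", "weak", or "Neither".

Neither

The display pays 30; no display pays 26.
vigorous: assigned the display, nets 30 − 3 = 27; deviating to no display nets 26.
weak: assigned no display, nets 26; deviating to the display nets 30 − 14 = 16.
Both types strictly prefer their assigned action; no profitable deviation.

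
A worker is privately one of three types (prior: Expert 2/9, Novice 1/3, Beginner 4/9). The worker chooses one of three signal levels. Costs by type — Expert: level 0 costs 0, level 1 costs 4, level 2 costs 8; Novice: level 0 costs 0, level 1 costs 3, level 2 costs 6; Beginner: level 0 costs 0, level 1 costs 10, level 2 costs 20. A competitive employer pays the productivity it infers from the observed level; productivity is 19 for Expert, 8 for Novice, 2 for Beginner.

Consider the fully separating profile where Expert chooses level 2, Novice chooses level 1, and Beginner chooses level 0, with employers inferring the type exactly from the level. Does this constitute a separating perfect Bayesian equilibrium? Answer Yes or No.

Separating wages: level 2 → 19, level 1 → 8, level 0 → 2.
Expert (assigned level 2): level 0: 2 − 0 = 2; level 1: 8 − 4 = 4; level 2: 19 − 8 = 11. Expert stays.
Novice (assigned level 1): level 0: 2 − 0 = 2; level 1: 8 − 3 = 5; level 2: 19 − 6 = 13. Novice prefers level 2.
Beginner (assigned level 0): level 0: 2 − 0 = 2; level 1: 8 − 10 = -2; level 2: 19 − 20 = -1. Beginner stays.
At least one type deviates; the separating profile fails.

No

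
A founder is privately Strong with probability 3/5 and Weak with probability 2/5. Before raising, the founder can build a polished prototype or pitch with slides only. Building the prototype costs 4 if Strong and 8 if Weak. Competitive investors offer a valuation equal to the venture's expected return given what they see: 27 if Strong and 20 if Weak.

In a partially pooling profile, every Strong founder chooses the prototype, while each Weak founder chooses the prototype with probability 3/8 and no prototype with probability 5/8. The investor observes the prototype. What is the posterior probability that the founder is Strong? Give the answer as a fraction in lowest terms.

4/5

P(the prototype) = (3/5)·1 + (2/5)·(3/8) = 3/4.
By Bayes' rule, P(Strong | the prototype) = (3/5) / (3/4) = 4/5.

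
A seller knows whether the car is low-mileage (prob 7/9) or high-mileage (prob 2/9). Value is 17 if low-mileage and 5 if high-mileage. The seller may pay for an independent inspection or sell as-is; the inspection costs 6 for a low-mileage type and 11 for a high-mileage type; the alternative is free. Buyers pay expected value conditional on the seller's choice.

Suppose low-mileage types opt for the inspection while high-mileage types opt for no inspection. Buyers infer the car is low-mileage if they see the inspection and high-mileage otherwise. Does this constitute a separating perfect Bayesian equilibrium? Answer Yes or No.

Under these beliefs, the inspection earns price 17 and no inspection earns price 5.
low-mileage: the inspection nets 17 − 6 = 11; no inspection nets 5. low-mileage prefers the inspection.
high-mileage: the inspection nets 17 − 11 = 6; no inspection nets 5. high-mileage would deviate to the inspection.
high-mileage has a profitable deviation, so the profile is not an equilibrium.

No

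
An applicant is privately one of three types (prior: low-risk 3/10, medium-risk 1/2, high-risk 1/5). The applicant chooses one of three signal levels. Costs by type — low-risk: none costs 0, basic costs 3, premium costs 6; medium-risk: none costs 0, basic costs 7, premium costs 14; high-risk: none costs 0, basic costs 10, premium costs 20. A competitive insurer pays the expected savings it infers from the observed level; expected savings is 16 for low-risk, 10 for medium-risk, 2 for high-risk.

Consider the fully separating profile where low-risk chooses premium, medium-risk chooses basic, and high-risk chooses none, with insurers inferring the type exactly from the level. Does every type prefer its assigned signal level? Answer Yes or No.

Separating rebates: premium → 16, basic → 10, none → 2.
low-risk (assigned premium): none: 2 − 0 = 2; basic: 10 − 3 = 7; premium: 16 − 6 = 10. low-risk stays.
medium-risk (assigned basic): none: 2 − 0 = 2; basic: 10 − 7 = 3; premium: 16 − 14 = 2. medium-risk stays.
high-risk (assigned none): none: 2 − 0 = 2; basic: 10 − 10 = 0; premium: 16 − 20 = -4. high-risk stays.
Every type prefers its assigned level; separation holds.

Yes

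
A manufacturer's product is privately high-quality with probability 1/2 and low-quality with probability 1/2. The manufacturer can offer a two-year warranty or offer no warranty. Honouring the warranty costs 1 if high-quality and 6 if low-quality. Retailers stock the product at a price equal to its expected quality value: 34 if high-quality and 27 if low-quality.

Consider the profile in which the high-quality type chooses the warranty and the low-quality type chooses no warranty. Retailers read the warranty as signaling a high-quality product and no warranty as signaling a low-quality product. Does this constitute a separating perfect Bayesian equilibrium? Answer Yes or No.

No

Under these beliefs, the warranty earns price 34 and no warranty earns price 27.
high-quality: the warranty nets 34 − 1 = 33; no warranty nets 27. high-quality prefers the warranty.
low-quality: the warranty nets 34 − 6 = 28; no warranty nets 27. low-quality would deviate to the warranty.
low-quality has a profitable deviation, so the profile is not an equilibrium.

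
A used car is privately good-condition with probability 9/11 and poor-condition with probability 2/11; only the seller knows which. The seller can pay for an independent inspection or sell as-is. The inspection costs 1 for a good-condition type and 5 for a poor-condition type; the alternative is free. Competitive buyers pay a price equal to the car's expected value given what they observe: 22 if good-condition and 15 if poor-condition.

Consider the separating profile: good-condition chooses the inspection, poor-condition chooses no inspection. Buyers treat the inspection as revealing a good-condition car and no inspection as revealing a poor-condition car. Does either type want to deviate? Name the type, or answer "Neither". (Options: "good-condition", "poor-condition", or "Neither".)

The inspection pays 22; no inspection pays 15.
good-condition: assigned the inspection, nets 22 − 1 = 21; deviating to no inspection nets 15.
poor-condition: assigned no inspection, nets 15; deviating to the inspection nets 22 − 5 = 17.
The poor-condition type gains 2 by deviating.

poor-condition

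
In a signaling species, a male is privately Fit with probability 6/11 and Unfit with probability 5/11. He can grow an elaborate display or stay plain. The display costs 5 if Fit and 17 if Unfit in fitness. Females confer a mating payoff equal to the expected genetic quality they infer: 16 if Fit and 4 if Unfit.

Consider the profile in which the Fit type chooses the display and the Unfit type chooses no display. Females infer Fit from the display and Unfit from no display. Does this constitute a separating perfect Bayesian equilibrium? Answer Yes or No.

Yes

Under these beliefs, the display earns mating payoff 16 and no display earns mating payoff 4.
Fit: the display nets 16 − 5 = 11; no display nets 4. Fit prefers the display.
Unfit: the display nets 16 − 17 = -1; no display nets 4. Unfit prefers no display.
Neither type deviates, so the separating profile is an equilibrium.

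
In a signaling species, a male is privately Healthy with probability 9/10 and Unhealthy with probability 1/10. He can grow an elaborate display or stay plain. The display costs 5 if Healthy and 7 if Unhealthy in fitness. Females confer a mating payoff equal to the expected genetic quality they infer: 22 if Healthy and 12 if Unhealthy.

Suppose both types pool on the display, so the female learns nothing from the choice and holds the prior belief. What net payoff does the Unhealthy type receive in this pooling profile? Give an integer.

14

Pooled mating payoff = 9/10·22 + 1/10·12 = 21.
Unhealthy pays cost 7 for the display, so net payoff = 21 − 7 = 14.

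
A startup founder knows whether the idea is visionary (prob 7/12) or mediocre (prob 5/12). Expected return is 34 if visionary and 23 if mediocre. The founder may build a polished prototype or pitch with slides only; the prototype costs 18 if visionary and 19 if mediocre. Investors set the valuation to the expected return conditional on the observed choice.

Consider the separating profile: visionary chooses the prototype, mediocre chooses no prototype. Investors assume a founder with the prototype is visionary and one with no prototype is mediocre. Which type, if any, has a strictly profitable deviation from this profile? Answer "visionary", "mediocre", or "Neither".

visionary

The prototype pays 34; no prototype pays 23.
visionary: assigned the prototype, nets 34 − 18 = 16; deviating to no prototype nets 23.
mediocre: assigned no prototype, nets 23; deviating to the prototype nets 34 − 19 = 15.
The visionary type gains 7 by deviating.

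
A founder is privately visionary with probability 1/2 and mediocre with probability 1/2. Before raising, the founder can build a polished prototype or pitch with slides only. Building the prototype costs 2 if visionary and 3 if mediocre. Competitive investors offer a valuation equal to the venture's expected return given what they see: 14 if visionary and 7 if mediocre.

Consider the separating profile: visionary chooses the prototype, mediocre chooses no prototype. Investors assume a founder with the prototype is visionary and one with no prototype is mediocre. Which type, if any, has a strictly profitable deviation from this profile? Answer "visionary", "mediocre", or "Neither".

mediocre

The prototype pays 14; no prototype pays 7.
visionary: assigned the prototype, nets 14 − 2 = 12; deviating to no prototype nets 7.
mediocre: assigned no prototype, nets 7; deviating to the prototype nets 14 − 3 = 11.
The mediocre type gains 4 by deviating.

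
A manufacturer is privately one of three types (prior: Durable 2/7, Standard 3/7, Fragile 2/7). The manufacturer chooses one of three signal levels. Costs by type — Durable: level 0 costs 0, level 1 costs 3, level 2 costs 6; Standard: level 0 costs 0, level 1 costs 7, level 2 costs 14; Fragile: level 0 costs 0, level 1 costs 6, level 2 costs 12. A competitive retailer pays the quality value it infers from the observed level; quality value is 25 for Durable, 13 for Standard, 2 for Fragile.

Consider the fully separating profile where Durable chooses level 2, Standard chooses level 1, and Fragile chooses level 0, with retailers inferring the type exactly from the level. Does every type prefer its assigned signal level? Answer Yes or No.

No

Separating prices: level 2 → 25, level 1 → 13, level 0 → 2.
Durable (assigned level 2): level 0: 2 − 0 = 2; level 1: 13 − 3 = 10; level 2: 25 − 6 = 19. Durable stays.
Standard (assigned level 1): level 0: 2 − 0 = 2; level 1: 13 − 7 = 6; level 2: 25 − 14 = 11. Standard prefers level 2.
Fragile (assigned level 0): level 0: 2 − 0 = 2; level 1: 13 − 6 = 7; level 2: 25 − 12 = 13. Fragile prefers level 2.
At least one type deviates; the separating profile fails.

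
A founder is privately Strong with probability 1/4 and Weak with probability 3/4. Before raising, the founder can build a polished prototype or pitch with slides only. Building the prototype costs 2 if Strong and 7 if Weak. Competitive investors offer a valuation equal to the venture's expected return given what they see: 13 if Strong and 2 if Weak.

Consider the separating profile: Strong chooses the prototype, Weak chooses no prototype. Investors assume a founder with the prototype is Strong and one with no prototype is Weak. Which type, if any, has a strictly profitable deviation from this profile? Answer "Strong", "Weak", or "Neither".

Weak

The prototype pays 13; no prototype pays 2.
Strong: assigned the prototype, nets 13 − 2 = 11; deviating to no prototype nets 2.
Weak: assigned no prototype, nets 2; deviating to the prototype nets 13 − 7 = 6.
The Weak type gains 4 by deviating.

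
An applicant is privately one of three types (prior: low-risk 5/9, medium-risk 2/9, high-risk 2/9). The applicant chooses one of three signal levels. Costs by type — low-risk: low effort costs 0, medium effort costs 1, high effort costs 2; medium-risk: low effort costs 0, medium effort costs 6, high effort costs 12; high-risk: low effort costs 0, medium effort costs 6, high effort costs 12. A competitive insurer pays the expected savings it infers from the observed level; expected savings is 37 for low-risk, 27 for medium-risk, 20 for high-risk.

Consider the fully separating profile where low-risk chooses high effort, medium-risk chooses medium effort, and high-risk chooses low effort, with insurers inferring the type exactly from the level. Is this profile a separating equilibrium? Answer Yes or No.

Separating rebates: high effort → 37, medium effort → 27, low effort → 20.
low-risk (assigned high effort): low effort: 20 − 0 = 20; medium effort: 27 − 1 = 26; high effort: 37 − 2 = 35. low-risk stays.
medium-risk (assigned medium effort): low effort: 20 − 0 = 20; medium effort: 27 − 6 = 21; high effort: 37 − 12 = 25. medium-risk prefers high effort.
high-risk (assigned low effort): low effort: 20 − 0 = 20; medium effort: 27 − 6 = 21; high effort: 37 − 12 = 25. high-risk prefers high effort.
At least one type deviates; the separating profile fails.

No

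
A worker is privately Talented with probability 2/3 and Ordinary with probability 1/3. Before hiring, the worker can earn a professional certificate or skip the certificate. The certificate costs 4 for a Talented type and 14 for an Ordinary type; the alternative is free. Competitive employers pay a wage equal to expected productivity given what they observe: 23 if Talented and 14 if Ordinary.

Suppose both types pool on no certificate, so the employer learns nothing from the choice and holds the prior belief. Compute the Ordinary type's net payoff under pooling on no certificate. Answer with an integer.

20

Pooled wage = 2/3·23 + 1/3·14 = 20.
Ordinary pays no cost for no certificate, so net payoff = 20.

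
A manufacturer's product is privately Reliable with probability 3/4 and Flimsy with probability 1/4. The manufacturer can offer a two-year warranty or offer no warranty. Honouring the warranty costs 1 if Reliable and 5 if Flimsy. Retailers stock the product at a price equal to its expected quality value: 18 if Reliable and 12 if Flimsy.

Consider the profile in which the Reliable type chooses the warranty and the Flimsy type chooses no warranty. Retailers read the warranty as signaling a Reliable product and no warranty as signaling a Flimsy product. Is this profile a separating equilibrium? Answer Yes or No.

Under these beliefs, the warranty earns price 18 and no warranty earns price 12.
Reliable: the warranty nets 18 − 1 = 17; no warranty nets 12. Reliable prefers the warranty.
Flimsy: the warranty nets 18 − 5 = 13; no warranty nets 12. Flimsy would deviate to the warranty.
Flimsy has a profitable deviation, so the profile is not an equilibrium.

No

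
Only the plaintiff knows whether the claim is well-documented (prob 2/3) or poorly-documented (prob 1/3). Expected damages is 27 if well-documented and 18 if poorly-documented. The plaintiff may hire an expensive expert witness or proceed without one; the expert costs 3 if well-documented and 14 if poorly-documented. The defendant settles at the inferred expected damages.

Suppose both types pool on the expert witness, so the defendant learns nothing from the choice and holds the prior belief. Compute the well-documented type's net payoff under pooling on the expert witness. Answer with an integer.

Pooled settlement = 2/3·27 + 1/3·18 = 24.
well-documented pays cost 3 for the expert witness, so net payoff = 24 − 3 = 21.

21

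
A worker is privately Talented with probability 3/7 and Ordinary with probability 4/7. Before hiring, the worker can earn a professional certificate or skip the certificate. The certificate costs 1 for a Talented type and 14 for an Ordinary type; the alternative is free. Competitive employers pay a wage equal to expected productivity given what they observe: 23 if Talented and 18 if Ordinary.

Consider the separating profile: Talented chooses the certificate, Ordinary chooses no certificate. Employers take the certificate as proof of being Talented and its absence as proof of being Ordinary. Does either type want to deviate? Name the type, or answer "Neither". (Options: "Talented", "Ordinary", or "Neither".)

Neither

The certificate pays 23; no certificate pays 18.
Talented: assigned the certificate, nets 23 − 1 = 22; deviating to no certificate nets 18.
Ordinary: assigned no certificate, nets 18; deviating to the certificate nets 23 − 14 = 9.
Both types strictly prefer their assigned action; no profitable deviation.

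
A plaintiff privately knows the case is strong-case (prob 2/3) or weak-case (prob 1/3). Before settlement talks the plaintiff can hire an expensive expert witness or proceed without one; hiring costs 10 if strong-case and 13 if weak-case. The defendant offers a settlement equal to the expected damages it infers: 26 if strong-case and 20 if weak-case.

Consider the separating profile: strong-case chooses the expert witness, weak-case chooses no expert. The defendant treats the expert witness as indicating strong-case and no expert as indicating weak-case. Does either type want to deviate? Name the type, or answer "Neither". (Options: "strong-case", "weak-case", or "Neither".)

The expert witness pays 26; no expert pays 20.
strong-case: assigned the expert witness, nets 26 − 10 = 16; deviating to no expert nets 20.
weak-case: assigned no expert, nets 20; deviating to the expert witness nets 26 − 13 = 13.
The strong-case type gains 4 by deviating.

strong-case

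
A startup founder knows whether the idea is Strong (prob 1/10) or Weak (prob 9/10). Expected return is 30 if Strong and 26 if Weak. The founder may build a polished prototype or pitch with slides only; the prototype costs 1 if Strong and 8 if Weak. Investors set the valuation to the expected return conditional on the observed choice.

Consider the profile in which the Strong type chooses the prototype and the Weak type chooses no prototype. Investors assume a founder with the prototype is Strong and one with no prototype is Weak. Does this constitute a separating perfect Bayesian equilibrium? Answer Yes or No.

Under these beliefs, the prototype earns valuation 30 and no prototype earns valuation 26.
Strong: the prototype nets 30 − 1 = 29; no prototype nets 26. Strong prefers the prototype.
Weak: the prototype nets 30 − 8 = 22; no prototype nets 26. Weak prefers no prototype.
Neither type deviates, so the separating profile is an equilibrium.

Yes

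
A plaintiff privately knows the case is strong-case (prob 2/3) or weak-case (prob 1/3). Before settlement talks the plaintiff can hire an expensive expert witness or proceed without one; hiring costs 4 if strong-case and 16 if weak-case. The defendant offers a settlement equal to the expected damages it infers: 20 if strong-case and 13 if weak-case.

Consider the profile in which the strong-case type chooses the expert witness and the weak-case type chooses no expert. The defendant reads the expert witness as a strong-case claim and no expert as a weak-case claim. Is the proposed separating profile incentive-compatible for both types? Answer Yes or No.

Under these beliefs, the expert witness earns settlement 20 and no expert earns settlement 13.
strong-case: the expert witness nets 20 − 4 = 16; no expert nets 13. strong-case prefers the expert witness.
weak-case: the expert witness nets 20 − 16 = 4; no expert nets 13. weak-case prefers no expert.
Neither type deviates, so the separating profile is an equilibrium.

Yes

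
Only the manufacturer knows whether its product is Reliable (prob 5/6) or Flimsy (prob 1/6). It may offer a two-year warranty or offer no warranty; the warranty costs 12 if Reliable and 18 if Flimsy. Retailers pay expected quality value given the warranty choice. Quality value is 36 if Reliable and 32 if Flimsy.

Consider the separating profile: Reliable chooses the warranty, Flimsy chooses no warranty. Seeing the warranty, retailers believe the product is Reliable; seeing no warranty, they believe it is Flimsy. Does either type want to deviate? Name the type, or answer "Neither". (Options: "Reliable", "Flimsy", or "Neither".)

Reliable

The warranty pays 36; no warranty pays 32.
Reliable: assigned the warranty, nets 36 − 12 = 24; deviating to no warranty nets 32.
Flimsy: assigned no warranty, nets 32; deviating to the warranty nets 36 − 18 = 18.
The Reliable type gains 8 by deviating.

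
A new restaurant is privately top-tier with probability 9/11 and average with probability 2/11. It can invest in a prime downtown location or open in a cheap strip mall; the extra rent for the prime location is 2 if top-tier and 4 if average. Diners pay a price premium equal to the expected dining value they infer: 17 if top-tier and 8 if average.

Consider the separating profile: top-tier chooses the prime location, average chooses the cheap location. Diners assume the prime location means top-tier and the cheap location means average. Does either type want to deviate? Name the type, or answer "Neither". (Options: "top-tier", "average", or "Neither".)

average

The prime location pays 17; the cheap location pays 8.
top-tier: assigned the prime location, nets 17 − 2 = 15; deviating to the cheap location nets 8.
average: assigned the cheap location, nets 8; deviating to the prime location nets 17 − 4 = 13.
The average type gains 5 by deviating.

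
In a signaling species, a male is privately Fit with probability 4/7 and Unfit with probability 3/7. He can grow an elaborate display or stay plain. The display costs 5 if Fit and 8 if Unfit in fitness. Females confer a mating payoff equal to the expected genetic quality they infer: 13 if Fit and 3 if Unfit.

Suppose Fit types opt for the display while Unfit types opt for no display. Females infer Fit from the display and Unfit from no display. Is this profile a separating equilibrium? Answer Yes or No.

No

Under these beliefs, the display earns mating payoff 13 and no display earns mating payoff 3.
Fit: the display nets 13 − 5 = 8; no display nets 3. Fit prefers the display.
Unfit: the display nets 13 − 8 = 5; no display nets 3. Unfit would deviate to the display.
Unfit has a profitable deviation, so the profile is not an equilibrium.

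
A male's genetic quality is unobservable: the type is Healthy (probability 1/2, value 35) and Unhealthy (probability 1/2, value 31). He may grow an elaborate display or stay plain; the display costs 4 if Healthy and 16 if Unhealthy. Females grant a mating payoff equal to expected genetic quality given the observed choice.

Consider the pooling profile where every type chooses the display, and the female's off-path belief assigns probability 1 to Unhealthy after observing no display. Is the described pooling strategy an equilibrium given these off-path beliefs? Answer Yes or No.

No

On path, the female holds the prior and pays 1/2·35 + 1/2·31 = 33. Off path (no display), believing Unhealthy, it pays 31.
Healthy: the display nets 33 − 4 = 29; no display nets 31. Healthy would deviate.
Unhealthy: the display nets 33 − 16 = 17; no display nets 31. Unhealthy would deviate.
A type deviates, so pooling fails.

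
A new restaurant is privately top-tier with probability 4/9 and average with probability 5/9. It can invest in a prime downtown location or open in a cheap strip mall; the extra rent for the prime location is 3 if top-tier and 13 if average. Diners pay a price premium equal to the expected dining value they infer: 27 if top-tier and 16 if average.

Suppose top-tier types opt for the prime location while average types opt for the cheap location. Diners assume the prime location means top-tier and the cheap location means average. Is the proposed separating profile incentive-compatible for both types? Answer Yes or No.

Under these beliefs, the prime location earns price premium 27 and the cheap location earns price premium 16.
top-tier: the prime location nets 27 − 3 = 24; the cheap location nets 16. top-tier prefers the prime location.
average: the prime location nets 27 − 13 = 14; the cheap location nets 16. average prefers the cheap location.
Neither type deviates, so the separating profile is an equilibrium.

Yes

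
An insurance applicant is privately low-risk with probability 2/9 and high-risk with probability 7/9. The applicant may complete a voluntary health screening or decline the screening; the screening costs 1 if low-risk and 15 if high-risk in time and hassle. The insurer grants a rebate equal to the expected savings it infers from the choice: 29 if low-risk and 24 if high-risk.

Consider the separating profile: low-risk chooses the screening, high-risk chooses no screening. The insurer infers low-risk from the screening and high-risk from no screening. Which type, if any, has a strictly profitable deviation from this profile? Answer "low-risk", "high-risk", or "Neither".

The screening pays 29; no screening pays 24.
low-risk: assigned the screening, nets 29 − 1 = 28; deviating to no screening nets 24.
high-risk: assigned no screening, nets 24; deviating to the screening nets 29 − 15 = 14.
Both types strictly prefer their assigned action; no profitable deviation.

Neither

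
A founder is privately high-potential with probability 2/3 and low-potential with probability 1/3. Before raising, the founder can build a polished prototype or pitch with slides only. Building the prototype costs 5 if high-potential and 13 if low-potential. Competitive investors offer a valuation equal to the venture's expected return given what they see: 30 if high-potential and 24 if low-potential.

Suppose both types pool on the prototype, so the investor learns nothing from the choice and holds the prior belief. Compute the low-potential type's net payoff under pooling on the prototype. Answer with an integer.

15

Pooled valuation = 2/3·30 + 1/3·24 = 28.
low-potential pays cost 13 for the prototype, so net payoff = 28 − 13 = 15.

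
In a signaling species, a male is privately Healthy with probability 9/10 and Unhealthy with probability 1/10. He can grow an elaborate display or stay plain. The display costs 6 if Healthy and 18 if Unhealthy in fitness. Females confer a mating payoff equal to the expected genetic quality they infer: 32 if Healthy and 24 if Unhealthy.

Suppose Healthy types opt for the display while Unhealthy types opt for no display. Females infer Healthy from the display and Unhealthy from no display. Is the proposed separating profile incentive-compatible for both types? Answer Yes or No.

Under these beliefs, the display earns mating payoff 32 and no display earns mating payoff 24.
Healthy: the display nets 32 − 6 = 26; no display nets 24. Healthy prefers the display.
Unhealthy: the display nets 32 − 18 = 14; no display nets 24. Unhealthy prefers no display.
Neither type deviates, so the separating profile is an equilibrium.

Yes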